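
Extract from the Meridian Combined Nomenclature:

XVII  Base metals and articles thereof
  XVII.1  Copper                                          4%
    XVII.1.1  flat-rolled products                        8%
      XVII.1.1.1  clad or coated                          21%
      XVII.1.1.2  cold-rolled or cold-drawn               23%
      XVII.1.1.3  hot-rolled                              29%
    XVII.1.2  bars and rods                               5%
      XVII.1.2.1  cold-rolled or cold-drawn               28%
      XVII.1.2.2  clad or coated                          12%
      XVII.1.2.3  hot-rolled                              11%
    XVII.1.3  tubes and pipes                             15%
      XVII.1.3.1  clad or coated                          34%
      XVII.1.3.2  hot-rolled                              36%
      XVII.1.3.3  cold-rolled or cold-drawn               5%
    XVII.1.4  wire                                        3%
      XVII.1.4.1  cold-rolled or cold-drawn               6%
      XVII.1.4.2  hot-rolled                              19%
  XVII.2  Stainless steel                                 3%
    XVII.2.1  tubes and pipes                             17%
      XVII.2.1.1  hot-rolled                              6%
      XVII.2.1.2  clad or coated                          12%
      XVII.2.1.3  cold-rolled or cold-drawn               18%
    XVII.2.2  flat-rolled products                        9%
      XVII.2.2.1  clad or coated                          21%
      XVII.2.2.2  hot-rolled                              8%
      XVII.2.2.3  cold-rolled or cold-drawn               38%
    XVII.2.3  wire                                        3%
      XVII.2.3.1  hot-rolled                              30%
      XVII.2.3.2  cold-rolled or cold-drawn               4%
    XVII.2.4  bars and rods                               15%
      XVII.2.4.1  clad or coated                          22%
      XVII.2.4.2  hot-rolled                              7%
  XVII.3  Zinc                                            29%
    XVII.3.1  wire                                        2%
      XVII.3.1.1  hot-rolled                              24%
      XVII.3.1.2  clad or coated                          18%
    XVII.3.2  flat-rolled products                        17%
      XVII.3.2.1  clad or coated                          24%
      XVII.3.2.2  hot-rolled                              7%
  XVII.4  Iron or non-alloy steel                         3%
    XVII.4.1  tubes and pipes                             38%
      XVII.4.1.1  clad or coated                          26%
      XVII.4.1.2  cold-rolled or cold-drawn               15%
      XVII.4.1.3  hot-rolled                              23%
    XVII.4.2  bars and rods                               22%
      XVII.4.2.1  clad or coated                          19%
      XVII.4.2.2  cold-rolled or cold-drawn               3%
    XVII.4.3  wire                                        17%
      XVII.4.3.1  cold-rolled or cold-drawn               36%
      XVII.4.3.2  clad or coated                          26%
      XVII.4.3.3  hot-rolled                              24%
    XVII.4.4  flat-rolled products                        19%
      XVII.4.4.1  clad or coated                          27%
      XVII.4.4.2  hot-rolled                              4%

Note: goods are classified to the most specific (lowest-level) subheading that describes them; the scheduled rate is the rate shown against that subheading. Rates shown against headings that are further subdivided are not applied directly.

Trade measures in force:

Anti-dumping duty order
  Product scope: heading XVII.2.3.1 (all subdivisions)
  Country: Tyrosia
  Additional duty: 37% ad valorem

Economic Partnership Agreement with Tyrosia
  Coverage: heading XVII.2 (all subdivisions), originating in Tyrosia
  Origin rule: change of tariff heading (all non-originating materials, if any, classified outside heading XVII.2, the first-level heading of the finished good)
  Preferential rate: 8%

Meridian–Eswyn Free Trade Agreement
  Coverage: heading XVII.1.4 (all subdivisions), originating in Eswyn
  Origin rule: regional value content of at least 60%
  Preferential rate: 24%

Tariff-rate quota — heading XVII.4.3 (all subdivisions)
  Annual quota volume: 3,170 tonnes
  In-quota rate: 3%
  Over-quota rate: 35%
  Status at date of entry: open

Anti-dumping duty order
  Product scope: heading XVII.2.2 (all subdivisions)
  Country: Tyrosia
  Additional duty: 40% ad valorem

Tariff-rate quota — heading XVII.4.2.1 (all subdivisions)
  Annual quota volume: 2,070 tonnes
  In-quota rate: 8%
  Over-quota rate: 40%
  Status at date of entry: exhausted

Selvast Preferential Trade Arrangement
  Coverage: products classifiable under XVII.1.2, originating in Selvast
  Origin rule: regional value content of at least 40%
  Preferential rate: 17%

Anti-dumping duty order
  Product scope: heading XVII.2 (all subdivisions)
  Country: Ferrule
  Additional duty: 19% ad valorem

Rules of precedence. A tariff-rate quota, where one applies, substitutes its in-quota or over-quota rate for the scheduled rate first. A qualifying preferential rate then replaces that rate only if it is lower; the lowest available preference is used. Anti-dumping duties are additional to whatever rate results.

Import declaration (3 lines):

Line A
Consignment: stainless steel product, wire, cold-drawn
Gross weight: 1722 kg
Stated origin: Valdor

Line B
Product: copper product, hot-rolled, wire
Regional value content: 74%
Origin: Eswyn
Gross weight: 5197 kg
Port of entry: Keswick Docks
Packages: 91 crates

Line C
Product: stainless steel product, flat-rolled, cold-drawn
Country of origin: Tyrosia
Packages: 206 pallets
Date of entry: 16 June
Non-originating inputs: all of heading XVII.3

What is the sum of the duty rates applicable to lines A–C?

Line A: stainless steel → XVII.2; wire → XVII.2.3; cold-drawn → XVII.2.3.2. Scheduled 4%. No special measure applies. → 4%.
Line B: copper → XVII.1; wire → XVII.1.4; hot-rolled → XVII.1.4.2. Scheduled 19%. Eswyn agreement on XVII.1.4: RVC ≥ 60% → 24% available; preference 24% not lower than 19% → no reduction. → 19%.
Line C: stainless steel → XVII.2; flat-rolled → XVII.2.2; cold-drawn → XVII.2.2.3. Scheduled 38%. Tyrosia agreement on XVII.2: CTH met → 8% available; preferential 8%; anti-dumping (Tyrosia, XVII.2.2): +40%; total 8% + 40% = 48%. → 48%.
Sum: 4% + 19% + 48% = 71%.

71%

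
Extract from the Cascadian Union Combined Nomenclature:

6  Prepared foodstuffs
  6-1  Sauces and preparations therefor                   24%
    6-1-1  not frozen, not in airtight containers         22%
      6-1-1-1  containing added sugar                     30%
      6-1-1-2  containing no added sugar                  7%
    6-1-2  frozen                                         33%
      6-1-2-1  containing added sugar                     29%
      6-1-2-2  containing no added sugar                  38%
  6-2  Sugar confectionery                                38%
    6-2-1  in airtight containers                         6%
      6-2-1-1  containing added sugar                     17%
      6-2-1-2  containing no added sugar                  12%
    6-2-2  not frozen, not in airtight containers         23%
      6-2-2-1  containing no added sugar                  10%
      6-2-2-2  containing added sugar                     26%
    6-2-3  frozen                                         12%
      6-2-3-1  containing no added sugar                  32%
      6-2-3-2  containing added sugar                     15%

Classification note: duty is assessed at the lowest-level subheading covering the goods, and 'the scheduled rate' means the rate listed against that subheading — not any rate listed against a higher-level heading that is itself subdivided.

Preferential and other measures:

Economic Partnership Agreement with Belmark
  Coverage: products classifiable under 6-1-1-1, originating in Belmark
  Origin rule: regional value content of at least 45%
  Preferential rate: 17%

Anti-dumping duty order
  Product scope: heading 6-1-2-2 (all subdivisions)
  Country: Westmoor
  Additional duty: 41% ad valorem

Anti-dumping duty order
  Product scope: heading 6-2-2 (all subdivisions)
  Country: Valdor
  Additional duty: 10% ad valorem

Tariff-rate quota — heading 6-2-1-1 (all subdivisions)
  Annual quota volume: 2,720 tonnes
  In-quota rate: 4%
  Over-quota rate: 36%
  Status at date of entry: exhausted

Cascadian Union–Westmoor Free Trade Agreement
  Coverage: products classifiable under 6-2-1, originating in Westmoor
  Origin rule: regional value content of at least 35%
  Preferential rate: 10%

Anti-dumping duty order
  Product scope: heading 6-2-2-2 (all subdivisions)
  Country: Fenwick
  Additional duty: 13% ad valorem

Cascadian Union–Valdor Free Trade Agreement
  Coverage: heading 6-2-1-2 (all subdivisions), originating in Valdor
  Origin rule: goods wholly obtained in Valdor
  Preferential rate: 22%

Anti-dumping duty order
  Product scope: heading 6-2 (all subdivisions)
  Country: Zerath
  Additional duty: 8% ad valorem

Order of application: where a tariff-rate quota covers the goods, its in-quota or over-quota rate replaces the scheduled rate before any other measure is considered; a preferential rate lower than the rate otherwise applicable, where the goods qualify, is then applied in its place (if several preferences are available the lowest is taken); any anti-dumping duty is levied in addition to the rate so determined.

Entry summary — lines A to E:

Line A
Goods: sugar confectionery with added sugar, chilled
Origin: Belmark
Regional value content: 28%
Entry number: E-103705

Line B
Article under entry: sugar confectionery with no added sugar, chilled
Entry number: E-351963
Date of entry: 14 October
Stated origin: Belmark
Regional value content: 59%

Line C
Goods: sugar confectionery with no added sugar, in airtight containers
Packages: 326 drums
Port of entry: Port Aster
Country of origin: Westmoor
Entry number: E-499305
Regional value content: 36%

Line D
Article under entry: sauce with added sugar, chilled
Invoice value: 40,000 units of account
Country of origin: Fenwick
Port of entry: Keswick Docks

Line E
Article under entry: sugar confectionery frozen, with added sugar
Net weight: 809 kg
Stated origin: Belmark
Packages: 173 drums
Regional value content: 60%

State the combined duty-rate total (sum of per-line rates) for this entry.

Line A: sugar confectionery → 6-2; chilled → 6-2-2; with added sugar → 6-2-2-2. Scheduled 26%. Belmark agreement on 6-1-1-1: 6-2-2-2 not covered. → 26%.
Line B: sugar confectionery → 6-2; chilled → 6-2-2; with no added sugar → 6-2-2-1. Scheduled 10%. Belmark agreement on 6-1-1-1: 6-2-2-1 not covered. → 10%.
Line C: sugar confectionery → 6-2; in airtight containers → 6-2-1; with no added sugar → 6-2-1-2. Scheduled 12%. Westmoor agreement on 6-2-1: RVC ≥ 35% → 10% available; preferential 10%. → 10%.
Line D: sauce → 6-1; chilled → 6-1-1; with added sugar → 6-1-1-1. Scheduled 30%. No special measure applies. → 30%.
Line E: sugar confectionery → 6-2; frozen → 6-2-3; with added sugar → 6-2-3-2. Scheduled 15%. Belmark agreement on 6-1-1-1: 6-2-3-2 not covered. → 15%.
Sum: 26% + 10% + 10% + 30% + 15% = 91%.

91%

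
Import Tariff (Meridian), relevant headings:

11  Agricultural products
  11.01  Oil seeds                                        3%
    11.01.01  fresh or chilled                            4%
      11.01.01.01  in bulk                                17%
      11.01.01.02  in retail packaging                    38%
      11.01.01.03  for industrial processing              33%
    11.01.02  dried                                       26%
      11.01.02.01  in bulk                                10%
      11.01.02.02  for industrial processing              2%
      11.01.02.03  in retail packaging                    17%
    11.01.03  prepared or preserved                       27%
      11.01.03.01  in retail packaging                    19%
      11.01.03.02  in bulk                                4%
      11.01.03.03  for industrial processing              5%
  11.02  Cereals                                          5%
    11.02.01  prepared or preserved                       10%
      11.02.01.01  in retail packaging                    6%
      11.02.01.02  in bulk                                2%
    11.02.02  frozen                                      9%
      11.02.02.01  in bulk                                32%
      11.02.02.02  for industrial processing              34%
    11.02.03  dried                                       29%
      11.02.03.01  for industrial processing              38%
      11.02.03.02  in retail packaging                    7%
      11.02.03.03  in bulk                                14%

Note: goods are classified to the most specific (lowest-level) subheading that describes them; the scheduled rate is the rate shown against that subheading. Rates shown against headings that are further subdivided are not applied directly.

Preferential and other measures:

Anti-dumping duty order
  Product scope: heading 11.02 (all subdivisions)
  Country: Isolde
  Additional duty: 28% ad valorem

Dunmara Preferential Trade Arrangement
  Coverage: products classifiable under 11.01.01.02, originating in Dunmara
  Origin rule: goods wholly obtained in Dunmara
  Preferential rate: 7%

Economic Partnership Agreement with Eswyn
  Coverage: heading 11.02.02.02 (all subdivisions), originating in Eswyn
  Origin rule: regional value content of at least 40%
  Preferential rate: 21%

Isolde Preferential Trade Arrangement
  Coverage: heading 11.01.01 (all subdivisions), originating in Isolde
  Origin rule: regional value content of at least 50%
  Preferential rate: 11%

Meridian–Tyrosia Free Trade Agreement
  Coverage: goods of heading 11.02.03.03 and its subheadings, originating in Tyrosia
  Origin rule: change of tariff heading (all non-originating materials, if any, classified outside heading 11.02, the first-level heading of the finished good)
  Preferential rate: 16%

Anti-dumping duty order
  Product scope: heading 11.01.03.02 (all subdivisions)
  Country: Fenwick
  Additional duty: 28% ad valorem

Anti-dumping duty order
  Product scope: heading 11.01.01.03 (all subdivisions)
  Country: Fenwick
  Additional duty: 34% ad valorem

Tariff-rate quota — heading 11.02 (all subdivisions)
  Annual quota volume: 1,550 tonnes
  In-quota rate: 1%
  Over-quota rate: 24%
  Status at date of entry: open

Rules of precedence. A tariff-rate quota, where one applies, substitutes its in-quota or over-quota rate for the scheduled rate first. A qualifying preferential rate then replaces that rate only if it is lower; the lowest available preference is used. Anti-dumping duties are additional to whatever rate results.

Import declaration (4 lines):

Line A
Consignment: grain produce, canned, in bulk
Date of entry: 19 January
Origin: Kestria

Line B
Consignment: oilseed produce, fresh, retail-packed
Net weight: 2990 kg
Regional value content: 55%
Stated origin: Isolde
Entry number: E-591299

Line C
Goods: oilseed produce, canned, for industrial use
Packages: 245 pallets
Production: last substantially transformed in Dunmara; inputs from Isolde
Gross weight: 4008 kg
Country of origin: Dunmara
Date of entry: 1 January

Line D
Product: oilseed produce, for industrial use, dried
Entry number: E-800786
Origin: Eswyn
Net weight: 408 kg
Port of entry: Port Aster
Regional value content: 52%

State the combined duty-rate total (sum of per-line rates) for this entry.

19%

Line A: grain → 11.02; canned → 11.02.01; in bulk → 11.02.01.02. Scheduled 2%. quota on 11.02 open → in-quota 1%. → 1%.
Line B: oilseed → 11.01; fresh → 11.01.01; retail-packed → 11.01.01.02. Scheduled 38%. Isolde agreement on 11.01.01: RVC ≥ 50% → 11% available; preferential 11%. → 11%.
Line C: oilseed → 11.01; canned → 11.01.03; for industrial use → 11.01.03.03. Scheduled 5%. Dunmara agreement on 11.01.01.02: 11.01.03.03 not covered. → 5%.
Line D: oilseed → 11.01; dried → 11.01.02; for industrial use → 11.01.02.02. Scheduled 2%. Eswyn agreement on 11.02.02.02: 11.01.02.02 not covered. → 2%.
Sum: 1% + 11% + 5% + 2% = 19%.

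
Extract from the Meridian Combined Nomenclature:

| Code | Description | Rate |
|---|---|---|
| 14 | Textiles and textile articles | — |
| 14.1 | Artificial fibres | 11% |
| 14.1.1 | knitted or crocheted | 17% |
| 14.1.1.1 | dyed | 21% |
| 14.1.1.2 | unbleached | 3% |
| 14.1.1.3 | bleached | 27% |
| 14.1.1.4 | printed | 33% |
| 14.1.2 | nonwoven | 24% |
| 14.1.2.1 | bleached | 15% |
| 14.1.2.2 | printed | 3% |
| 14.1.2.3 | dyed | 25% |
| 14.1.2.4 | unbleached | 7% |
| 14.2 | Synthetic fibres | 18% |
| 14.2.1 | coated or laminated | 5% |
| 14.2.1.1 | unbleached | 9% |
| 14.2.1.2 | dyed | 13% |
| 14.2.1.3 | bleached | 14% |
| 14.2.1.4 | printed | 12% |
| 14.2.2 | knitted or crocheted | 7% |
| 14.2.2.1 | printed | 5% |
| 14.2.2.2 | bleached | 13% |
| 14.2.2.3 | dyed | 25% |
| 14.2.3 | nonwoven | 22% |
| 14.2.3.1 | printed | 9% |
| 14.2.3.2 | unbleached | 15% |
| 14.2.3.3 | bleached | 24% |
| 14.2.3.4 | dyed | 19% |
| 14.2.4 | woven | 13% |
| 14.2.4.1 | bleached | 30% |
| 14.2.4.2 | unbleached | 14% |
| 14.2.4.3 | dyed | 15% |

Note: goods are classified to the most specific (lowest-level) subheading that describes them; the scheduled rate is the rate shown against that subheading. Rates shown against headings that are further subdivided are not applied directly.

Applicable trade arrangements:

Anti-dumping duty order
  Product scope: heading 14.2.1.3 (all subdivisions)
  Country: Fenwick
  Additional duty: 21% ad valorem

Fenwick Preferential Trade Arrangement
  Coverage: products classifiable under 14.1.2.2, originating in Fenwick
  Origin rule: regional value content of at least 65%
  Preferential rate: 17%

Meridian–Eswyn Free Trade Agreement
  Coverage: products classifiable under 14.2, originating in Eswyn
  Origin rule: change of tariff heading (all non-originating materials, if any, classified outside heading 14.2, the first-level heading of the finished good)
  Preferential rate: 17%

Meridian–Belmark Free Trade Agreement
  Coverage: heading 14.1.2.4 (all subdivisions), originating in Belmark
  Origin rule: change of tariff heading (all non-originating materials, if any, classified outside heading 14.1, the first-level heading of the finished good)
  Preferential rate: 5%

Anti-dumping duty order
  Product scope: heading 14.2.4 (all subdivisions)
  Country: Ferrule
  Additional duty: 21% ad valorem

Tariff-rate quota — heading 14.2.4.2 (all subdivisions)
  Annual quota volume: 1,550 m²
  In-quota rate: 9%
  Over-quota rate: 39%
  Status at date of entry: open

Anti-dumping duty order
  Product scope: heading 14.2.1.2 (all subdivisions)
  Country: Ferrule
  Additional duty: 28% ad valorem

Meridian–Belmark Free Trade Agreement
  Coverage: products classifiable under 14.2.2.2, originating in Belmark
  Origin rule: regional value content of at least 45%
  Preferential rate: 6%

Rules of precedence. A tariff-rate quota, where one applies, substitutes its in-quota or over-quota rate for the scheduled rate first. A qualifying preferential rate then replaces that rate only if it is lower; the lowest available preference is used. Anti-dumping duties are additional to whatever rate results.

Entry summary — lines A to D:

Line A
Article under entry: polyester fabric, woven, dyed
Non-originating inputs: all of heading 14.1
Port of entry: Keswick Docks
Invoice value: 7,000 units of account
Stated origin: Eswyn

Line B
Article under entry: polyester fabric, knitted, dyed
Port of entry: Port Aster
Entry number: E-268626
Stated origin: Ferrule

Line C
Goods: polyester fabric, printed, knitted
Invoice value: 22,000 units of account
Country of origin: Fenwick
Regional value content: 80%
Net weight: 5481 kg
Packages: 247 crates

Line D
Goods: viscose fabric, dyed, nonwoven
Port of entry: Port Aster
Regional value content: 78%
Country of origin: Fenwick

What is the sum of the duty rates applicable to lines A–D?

70%

Line A: polyester → 14.2; woven → 14.2.4; dyed → 14.2.4.3. Scheduled 15%. Eswyn agreement on 14.2: CTH met → 17% available; preference 17% not lower than 15% → no reduction. → 15%.
Line B: polyester → 14.2; knitted → 14.2.2; dyed → 14.2.2.3. Scheduled 25%. No special measure applies. → 25%.
Line C: polyester → 14.2; knitted → 14.2.2; printed → 14.2.2.1. Scheduled 5%. Fenwick agreement on 14.1.2.2: 14.2.2.1 not covered. → 5%.
Line D: viscose → 14.1; nonwoven → 14.1.2; dyed → 14.1.2.3. Scheduled 25%. Fenwick agreement on 14.1.2.2: 14.1.2.3 not covered. → 25%.
Sum: 15% + 25% + 5% + 25% = 70%.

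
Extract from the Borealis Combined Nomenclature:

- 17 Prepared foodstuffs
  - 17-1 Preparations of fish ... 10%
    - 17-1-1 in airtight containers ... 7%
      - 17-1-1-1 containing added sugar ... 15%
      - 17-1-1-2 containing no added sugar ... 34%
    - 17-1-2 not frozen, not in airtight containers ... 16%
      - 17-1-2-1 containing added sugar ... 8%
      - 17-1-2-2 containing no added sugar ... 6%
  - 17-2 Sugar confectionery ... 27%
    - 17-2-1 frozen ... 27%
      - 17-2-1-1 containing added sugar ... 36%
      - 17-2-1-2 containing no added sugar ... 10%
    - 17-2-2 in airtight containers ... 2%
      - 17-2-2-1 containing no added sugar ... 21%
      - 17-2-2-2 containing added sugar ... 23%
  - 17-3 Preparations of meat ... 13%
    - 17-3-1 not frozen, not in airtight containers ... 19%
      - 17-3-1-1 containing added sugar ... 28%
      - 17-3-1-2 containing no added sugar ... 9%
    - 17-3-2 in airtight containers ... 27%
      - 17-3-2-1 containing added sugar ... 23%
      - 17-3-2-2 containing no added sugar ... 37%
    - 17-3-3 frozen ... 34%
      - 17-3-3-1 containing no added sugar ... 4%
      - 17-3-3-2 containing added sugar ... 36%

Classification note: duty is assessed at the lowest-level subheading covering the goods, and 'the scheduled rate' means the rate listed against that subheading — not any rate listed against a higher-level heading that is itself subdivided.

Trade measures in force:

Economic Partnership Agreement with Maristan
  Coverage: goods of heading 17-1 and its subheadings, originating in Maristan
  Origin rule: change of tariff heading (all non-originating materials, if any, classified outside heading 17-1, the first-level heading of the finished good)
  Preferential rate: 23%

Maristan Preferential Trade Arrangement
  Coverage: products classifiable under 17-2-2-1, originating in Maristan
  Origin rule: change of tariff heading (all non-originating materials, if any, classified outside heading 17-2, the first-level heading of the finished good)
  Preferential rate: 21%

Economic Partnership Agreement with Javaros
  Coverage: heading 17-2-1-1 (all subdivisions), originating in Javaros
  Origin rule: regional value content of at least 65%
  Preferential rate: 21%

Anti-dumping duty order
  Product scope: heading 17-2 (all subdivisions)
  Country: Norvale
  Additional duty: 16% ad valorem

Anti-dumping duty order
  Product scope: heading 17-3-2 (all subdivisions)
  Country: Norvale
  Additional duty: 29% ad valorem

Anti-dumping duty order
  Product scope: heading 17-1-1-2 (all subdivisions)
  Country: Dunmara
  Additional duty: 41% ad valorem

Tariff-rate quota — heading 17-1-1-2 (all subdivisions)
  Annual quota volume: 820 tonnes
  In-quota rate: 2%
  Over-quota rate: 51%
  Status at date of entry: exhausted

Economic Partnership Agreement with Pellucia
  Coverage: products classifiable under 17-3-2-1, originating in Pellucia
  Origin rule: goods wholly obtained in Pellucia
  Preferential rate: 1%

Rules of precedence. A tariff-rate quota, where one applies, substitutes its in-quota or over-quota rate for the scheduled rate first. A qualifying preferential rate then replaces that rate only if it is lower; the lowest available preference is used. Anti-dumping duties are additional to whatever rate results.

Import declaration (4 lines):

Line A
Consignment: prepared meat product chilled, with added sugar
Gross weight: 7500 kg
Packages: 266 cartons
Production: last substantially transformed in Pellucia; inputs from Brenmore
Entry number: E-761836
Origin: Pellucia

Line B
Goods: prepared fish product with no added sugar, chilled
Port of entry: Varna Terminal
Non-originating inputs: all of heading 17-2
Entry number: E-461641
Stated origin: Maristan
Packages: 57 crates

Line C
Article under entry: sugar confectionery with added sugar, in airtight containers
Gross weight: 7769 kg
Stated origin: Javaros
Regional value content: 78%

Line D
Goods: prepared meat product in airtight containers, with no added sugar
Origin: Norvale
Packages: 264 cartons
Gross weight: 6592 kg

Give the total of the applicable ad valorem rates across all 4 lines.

123%

Line A: prepared meat product → 17-3; chilled → 17-3-1; with added sugar → 17-3-1-1. Scheduled 28%. Pellucia agreement on 17-3-2-1: 17-3-1-1 not covered. → 28%.
Line B: prepared fish product → 17-1; chilled → 17-1-2; with no added sugar → 17-1-2-2. Scheduled 6%. Maristan agreement on 17-1: CTH met → 23% available; Maristan agreement on 17-2-2-1: 17-1-2-2 not covered; preference 23% not lower than 6% → no reduction. → 6%.
Line C: sugar confectionery → 17-2; in airtight containers → 17-2-2; with added sugar → 17-2-2-2. Scheduled 23%. Javaros agreement on 17-2-1-1: 17-2-2-2 not covered. → 23%.
Line D: prepared meat product → 17-3; in airtight containers → 17-3-2; with no added sugar → 17-3-2-2. Scheduled 37%. anti-dumping (Norvale, 17-3-2): +29%; total 37% + 29% = 66%. → 66%.
Sum: 28% + 6% + 23% + 66% = 123%.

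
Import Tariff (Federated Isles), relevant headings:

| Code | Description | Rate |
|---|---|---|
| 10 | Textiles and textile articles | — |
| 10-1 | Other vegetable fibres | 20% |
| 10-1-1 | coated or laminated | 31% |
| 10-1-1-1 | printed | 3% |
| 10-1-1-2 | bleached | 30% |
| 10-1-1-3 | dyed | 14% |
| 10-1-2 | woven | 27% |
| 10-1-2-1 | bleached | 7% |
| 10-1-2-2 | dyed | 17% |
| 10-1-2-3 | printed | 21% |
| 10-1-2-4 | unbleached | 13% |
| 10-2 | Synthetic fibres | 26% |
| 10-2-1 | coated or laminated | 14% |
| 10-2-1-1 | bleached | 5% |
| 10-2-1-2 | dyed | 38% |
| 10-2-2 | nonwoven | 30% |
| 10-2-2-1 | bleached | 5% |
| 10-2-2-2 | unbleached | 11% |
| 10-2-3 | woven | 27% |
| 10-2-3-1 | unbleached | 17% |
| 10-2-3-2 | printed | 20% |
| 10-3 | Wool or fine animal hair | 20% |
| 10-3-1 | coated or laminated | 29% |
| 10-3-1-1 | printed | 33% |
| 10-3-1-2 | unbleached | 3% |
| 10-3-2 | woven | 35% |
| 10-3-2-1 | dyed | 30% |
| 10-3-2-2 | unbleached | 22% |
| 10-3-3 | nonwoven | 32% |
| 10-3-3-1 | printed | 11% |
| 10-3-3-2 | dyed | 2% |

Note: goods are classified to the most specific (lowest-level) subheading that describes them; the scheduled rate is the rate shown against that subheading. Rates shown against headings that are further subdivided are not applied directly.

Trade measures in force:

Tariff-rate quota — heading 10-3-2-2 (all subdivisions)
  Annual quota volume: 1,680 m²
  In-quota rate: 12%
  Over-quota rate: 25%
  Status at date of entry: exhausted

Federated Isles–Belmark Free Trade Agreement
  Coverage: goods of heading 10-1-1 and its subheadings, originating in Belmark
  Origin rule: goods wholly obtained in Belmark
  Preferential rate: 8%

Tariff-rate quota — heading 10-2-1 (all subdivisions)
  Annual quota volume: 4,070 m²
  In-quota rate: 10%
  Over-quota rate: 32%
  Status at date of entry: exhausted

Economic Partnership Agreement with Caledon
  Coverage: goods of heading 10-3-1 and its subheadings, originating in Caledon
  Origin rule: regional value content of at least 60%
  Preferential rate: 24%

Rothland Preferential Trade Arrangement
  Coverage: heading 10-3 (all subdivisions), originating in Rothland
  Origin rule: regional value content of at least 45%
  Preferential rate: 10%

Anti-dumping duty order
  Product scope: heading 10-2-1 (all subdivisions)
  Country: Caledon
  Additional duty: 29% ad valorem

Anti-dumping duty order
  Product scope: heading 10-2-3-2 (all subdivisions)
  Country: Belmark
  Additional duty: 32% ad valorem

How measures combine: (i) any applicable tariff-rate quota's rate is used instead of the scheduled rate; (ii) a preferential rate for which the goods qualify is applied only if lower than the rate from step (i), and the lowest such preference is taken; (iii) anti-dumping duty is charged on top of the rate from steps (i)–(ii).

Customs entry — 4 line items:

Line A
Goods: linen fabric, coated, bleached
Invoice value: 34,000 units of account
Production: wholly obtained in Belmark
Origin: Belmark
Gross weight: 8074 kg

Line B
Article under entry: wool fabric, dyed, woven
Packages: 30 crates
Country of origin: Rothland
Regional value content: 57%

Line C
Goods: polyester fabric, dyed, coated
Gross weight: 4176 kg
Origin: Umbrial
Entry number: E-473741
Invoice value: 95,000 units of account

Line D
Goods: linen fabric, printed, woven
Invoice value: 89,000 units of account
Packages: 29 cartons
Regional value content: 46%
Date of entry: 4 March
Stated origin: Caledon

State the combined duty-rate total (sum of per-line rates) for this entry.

Line A: linen → 10-1; coated → 10-1-1; bleached → 10-1-1-2. Scheduled 30%. Belmark agreement on 10-1-1: wholly obtained → 8% available; preferential 8%. → 8%.
Line B: wool → 10-3; woven → 10-3-2; dyed → 10-3-2-1. Scheduled 30%. Rothland agreement on 10-3: RVC ≥ 45% → 10% available; preferential 10%. → 10%.
Line C: polyester → 10-2; coated → 10-2-1; dyed → 10-2-1-2. Scheduled 38%. quota on 10-2-1 exhausted → over-quota 32%. → 32%.
Line D: linen → 10-1; woven → 10-1-2; printed → 10-1-2-3. Scheduled 21%. Caledon agreement on 10-3-1: 10-1-2-3 not covered. → 21%.
Sum: 8% + 10% + 32% + 21% = 71%.

71%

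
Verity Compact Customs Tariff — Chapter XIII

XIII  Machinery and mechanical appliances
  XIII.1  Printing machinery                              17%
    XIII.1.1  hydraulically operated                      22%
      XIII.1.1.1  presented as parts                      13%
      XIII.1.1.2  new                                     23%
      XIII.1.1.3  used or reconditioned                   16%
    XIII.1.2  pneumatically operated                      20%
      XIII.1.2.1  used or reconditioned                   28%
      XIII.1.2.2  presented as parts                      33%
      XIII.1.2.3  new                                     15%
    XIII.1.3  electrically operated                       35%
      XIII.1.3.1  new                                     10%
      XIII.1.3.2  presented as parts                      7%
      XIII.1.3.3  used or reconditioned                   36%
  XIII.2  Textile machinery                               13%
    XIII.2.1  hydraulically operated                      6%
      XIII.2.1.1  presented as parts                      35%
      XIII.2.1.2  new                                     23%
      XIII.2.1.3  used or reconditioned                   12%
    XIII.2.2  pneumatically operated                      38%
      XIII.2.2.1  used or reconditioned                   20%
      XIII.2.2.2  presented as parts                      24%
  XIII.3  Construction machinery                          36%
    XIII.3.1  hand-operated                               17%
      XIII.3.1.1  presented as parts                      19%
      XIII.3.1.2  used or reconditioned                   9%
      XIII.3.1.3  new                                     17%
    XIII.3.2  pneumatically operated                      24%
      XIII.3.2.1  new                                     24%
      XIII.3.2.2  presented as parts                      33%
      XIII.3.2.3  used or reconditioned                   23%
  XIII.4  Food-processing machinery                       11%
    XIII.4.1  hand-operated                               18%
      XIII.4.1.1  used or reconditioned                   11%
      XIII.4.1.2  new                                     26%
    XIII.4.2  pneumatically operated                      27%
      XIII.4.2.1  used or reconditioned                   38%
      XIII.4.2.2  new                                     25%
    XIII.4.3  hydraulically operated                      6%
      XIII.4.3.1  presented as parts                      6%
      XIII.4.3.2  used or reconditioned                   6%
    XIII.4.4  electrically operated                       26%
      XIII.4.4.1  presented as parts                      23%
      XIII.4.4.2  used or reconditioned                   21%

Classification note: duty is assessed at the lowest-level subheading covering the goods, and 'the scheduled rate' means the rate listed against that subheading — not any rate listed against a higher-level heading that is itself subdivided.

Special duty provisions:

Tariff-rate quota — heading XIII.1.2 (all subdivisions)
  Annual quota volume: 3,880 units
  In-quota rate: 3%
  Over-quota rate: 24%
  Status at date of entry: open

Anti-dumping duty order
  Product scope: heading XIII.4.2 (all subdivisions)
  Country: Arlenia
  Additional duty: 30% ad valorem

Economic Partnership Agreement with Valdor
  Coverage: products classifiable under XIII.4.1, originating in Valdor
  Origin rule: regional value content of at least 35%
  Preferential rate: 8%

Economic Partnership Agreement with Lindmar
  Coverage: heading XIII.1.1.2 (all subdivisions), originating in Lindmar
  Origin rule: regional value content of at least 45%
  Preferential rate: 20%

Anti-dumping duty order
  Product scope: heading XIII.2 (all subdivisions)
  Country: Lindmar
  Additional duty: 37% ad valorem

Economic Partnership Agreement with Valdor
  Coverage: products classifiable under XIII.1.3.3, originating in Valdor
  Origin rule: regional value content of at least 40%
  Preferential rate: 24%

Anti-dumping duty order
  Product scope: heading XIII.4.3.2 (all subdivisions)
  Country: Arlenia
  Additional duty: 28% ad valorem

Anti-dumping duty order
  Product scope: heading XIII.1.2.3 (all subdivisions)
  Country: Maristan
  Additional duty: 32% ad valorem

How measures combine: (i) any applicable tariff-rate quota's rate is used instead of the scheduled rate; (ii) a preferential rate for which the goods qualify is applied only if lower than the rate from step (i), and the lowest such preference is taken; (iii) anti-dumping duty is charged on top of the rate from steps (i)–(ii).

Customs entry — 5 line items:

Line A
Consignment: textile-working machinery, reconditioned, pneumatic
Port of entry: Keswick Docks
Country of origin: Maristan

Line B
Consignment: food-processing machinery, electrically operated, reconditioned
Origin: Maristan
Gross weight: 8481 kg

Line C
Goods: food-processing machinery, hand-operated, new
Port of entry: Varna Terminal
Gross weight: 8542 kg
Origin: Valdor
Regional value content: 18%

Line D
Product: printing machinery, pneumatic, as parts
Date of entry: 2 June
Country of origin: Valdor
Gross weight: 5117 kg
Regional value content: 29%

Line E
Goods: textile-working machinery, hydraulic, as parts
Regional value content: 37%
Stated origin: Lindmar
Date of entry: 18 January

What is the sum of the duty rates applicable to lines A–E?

Line A: textile-working → XIII.2; pneumatic → XIII.2.2; reconditioned → XIII.2.2.1. Scheduled 20%. No special measure applies. → 20%.
Line B: food-processing → XIII.4; electrically operated → XIII.4.4; reconditioned → XIII.4.4.2. Scheduled 21%. No special measure applies. → 21%.
Line C: food-processing → XIII.4; hand-operated → XIII.4.1; new → XIII.4.1.2. Scheduled 26%. Valdor agreement on XIII.4.1: RVC < 35%; Valdor agreement on XIII.1.3.3: XIII.4.1.2 not covered. → 26%.
Line D: printing → XIII.1; pneumatic → XIII.1.2; as parts → XIII.1.2.2. Scheduled 33%. quota on XIII.1.2 open → in-quota 3%; Valdor agreement on XIII.4.1: XIII.1.2.2 not covered; Valdor agreement on XIII.1.3.3: XIII.1.2.2 not covered. → 3%.
Line E: textile-working → XIII.2; hydraulic → XIII.2.1; as parts → XIII.2.1.1. Scheduled 35%. Lindmar agreement on XIII.1.1.2: XIII.2.1.1 not covered; anti-dumping (Lindmar, XIII.2): +37%; total 35% + 37% = 72%. → 72%.
Sum: 20% + 21% + 26% + 3% + 72% = 142%.

142%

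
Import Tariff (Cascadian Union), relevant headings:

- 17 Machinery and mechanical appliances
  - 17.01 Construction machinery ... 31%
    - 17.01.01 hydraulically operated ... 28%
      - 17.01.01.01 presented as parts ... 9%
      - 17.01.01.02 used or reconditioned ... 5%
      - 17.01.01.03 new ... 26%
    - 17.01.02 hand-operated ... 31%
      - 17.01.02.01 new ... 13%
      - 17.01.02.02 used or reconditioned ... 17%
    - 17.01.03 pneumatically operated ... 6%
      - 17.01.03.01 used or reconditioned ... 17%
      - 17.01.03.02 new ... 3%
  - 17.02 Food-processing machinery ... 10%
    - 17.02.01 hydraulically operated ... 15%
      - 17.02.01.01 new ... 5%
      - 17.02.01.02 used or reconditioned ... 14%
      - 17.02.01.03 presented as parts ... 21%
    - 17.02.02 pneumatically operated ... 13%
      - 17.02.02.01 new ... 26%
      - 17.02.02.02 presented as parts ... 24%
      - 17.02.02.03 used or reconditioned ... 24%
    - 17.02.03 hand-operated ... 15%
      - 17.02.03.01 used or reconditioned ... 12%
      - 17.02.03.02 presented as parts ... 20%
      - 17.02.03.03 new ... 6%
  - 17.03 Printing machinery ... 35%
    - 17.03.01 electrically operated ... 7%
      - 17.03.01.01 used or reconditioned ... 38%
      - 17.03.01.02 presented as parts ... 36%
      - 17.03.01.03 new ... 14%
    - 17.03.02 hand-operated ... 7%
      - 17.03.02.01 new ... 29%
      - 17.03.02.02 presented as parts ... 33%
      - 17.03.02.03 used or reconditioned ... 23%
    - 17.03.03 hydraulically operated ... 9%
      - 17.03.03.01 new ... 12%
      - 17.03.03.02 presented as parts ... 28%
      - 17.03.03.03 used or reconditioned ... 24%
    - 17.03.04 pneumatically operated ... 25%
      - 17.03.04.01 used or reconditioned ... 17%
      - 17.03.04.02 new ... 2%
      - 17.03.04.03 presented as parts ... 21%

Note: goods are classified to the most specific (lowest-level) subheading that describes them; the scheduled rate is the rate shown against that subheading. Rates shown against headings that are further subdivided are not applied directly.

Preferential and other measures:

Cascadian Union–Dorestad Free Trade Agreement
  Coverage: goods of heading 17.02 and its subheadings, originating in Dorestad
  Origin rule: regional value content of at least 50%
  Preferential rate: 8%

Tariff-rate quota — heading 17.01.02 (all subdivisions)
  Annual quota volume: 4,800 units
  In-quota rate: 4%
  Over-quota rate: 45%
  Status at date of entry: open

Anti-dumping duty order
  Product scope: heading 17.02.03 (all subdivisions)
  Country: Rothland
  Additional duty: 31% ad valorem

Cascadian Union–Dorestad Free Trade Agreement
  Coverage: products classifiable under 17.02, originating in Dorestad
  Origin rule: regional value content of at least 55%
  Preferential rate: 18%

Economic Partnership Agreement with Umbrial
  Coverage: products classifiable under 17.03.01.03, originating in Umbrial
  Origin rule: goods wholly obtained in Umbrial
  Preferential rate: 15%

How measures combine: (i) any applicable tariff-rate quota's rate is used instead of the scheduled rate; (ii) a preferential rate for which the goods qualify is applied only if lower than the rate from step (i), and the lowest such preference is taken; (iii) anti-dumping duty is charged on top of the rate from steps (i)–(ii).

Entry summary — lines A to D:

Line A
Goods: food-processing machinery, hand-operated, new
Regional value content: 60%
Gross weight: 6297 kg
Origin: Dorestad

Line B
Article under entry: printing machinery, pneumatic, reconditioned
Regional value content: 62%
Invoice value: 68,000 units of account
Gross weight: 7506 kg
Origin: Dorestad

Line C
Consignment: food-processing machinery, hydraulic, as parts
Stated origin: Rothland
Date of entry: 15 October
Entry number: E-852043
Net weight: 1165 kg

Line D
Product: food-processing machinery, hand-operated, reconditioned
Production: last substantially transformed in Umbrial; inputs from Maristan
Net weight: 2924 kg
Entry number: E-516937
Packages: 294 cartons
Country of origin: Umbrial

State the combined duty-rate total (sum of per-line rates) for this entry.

56%

Line A: food-processing → 17.02; hand-operated → 17.02.03; new → 17.02.03.03. Scheduled 6%. Dorestad agreement on 17.02: RVC ≥ 50% → 8% available; Dorestad agreement on 17.02: RVC ≥ 55% → 18% available; preference 8% not lower than 6% → no reduction. → 6%.
Line B: printing → 17.03; pneumatic → 17.03.04; reconditioned → 17.03.04.01. Scheduled 17%. Dorestad agreement on 17.02: 17.03.04.01 not covered; Dorestad agreement on 17.02: 17.03.04.01 not covered. → 17%.
Line C: food-processing → 17.02; hydraulic → 17.02.01; as parts → 17.02.01.03. Scheduled 21%. No special measure applies. → 21%.
Line D: food-processing → 17.02; hand-operated → 17.02.03; reconditioned → 17.02.03.01. Scheduled 12%. Umbrial agreement on 17.03.01.03: 17.02.03.01 not covered. → 12%.
Sum: 6% + 17% + 21% + 12% = 56%.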